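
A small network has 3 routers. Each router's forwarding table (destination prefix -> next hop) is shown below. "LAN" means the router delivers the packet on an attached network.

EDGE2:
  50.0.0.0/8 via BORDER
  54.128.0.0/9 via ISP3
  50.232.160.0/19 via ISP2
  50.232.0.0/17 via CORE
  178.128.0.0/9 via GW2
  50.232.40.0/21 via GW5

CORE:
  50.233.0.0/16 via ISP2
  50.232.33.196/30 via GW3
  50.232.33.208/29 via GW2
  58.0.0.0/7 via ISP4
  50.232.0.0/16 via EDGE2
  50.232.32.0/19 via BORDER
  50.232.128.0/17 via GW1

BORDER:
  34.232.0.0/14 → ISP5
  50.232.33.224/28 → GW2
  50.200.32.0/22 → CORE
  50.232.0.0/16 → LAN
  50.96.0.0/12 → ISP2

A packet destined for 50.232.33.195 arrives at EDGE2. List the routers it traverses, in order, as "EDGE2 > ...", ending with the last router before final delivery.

EDGE2 > CORE > BORDER

At EDGE2: longest match for 50.232.33.195 is 50.232.0.0/17 -> CORE
At CORE: longest match for 50.232.33.195 is 50.232.32.0/19 -> BORDER
At BORDER: longest match for 50.232.33.195 is 50.232.0.0/16 -> LAN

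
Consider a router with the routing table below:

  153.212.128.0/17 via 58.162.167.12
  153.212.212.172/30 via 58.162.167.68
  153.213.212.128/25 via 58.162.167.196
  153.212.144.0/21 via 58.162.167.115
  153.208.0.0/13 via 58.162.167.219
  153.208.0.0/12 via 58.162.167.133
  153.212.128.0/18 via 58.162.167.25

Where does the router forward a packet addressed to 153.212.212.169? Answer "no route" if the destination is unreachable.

58.162.167.12

Routes whose prefix contains 153.212.212.169:
  153.208.0.0/12 (153.208.0.0 - 153.223.255.255) -> 58.162.167.133
  153.208.0.0/13 (153.208.0.0 - 153.215.255.255) -> 58.162.167.219
  153.212.128.0/17 (153.212.128.0 - 153.212.255.255) -> 58.162.167.12
More-specific entries that do NOT match:
  153.212.212.172/30 (153.212.212.172 - 153.212.212.175) does not contain 153.212.212.169
  153.213.212.128/25 (153.213.212.128 - 153.213.212.255) does not contain 153.212.212.169
  153.212.144.0/21 (153.212.144.0 - 153.212.151.255) does not contain 153.212.212.169
  153.212.128.0/18 (153.212.128.0 - 153.212.191.255) does not contain 153.212.212.169
Longest matching prefix is /17 -> next hop 58.162.167.12.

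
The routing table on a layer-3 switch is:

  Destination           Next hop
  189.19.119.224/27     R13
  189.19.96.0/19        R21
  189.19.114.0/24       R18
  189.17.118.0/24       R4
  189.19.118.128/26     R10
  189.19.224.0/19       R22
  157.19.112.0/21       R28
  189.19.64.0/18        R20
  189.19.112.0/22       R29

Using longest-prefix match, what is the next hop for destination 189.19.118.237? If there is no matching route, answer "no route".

Routes whose prefix contains 189.19.118.237:
  189.19.64.0/18 (189.19.64.0 - 189.19.127.255) -> R20
  189.19.96.0/19 (189.19.96.0 - 189.19.127.255) -> R21
More-specific entries that do NOT match:
  189.19.119.224/27 (189.19.119.224 - 189.19.119.255) does not contain 189.19.118.237
  189.19.118.128/26 (189.19.118.128 - 189.19.118.191) does not contain 189.19.118.237
  189.19.114.0/24 (189.19.114.0 - 189.19.114.255) does not contain 189.19.118.237
  189.17.118.0/24 (189.17.118.0 - 189.17.118.255) does not contain 189.19.118.237
  189.19.112.0/22 (189.19.112.0 - 189.19.115.255) does not contain 189.19.118.237
  157.19.112.0/21 (157.19.112.0 - 157.19.119.255) does not contain 189.19.118.237
Longest matching prefix is /19 -> next hop R21.

R21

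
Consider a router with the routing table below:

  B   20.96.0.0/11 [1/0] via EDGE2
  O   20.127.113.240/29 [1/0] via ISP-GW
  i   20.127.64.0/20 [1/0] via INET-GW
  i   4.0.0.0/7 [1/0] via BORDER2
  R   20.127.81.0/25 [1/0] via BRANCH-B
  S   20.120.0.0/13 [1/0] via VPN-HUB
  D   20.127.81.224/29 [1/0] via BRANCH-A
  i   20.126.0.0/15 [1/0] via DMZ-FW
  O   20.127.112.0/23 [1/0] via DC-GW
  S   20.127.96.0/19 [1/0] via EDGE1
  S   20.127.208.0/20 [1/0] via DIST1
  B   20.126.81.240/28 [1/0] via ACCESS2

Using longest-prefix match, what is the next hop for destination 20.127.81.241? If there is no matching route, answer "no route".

Routes whose prefix contains 20.127.81.241:
  20.96.0.0/11 (20.96.0.0 - 20.127.255.255) -> EDGE2
  20.120.0.0/13 (20.120.0.0 - 20.127.255.255) -> VPN-HUB
  20.126.0.0/15 (20.126.0.0 - 20.127.255.255) -> DMZ-FW
More-specific entries that do NOT match:
  20.127.113.240/29 (20.127.113.240 - 20.127.113.247) does not contain 20.127.81.241
  20.127.81.224/29 (20.127.81.224 - 20.127.81.231) does not contain 20.127.81.241
  20.126.81.240/28 (20.126.81.240 - 20.126.81.255) does not contain 20.127.81.241
  20.127.81.0/25 (20.127.81.0 - 20.127.81.127) does not contain 20.127.81.241
  20.127.112.0/23 (20.127.112.0 - 20.127.113.255) does not contain 20.127.81.241
  20.127.64.0/20 (20.127.64.0 - 20.127.79.255) does not contain 20.127.81.241
  20.127.208.0/20 (20.127.208.0 - 20.127.223.255) does not contain 20.127.81.241
  20.127.96.0/19 (20.127.96.0 - 20.127.127.255) does not contain 20.127.81.241
Longest matching prefix is /15 -> next hop DMZ-FW.

DMZ-FW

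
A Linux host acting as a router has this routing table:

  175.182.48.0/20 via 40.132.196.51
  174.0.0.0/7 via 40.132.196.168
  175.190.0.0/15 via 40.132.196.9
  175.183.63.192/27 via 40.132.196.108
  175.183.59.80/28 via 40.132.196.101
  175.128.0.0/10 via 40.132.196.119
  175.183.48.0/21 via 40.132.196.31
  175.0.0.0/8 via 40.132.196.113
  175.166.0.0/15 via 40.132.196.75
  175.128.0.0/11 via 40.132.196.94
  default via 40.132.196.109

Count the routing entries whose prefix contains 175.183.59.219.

Prefixes containing 175.183.59.219:
  0.0.0.0/0 (default, matches everything)
  174.0.0.0/7 (174.0.0.0 - 175.255.255.255)
  175.0.0.0/8 (175.0.0.0 - 175.255.255.255)
  175.128.0.0/10 (175.128.0.0 - 175.191.255.255)
Total matching entries: 4.

4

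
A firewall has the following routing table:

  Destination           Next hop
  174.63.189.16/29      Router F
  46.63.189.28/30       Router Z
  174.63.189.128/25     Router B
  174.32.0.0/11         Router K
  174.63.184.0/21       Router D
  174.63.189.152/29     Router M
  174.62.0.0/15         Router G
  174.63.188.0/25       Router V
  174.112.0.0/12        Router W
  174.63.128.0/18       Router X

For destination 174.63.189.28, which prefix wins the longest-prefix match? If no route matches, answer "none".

Entries matching 174.63.189.28:
  174.32.0.0/11 (174.32.0.0 - 174.63.255.255)
  174.62.0.0/15 (174.62.0.0 - 174.63.255.255)
  174.63.128.0/18 (174.63.128.0 - 174.63.191.255)
  174.63.184.0/21 (174.63.184.0 - 174.63.191.255)
Most specific is 174.63.184.0/21.

174.63.184.0/21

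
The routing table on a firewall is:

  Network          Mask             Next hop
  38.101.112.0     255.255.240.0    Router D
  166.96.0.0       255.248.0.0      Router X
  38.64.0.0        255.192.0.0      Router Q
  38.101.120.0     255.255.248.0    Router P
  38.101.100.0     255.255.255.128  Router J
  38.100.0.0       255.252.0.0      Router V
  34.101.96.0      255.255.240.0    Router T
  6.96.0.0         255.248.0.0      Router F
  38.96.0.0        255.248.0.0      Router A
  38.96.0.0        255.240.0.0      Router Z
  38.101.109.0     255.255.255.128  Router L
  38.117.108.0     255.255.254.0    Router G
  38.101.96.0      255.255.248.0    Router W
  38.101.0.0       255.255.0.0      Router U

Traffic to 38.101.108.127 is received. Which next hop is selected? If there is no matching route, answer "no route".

Router U

Routes whose prefix contains 38.101.108.127:
  38.64.0.0/10 (38.64.0.0 - 38.127.255.255) -> Router Q
  38.96.0.0/12 (38.96.0.0 - 38.111.255.255) -> Router Z
  38.96.0.0/13 (38.96.0.0 - 38.103.255.255) -> Router A
  38.100.0.0/14 (38.100.0.0 - 38.103.255.255) -> Router V
  38.101.0.0/16 (38.101.0.0 - 38.101.255.255) -> Router U
More-specific entries that do NOT match:
  38.101.100.0/25 (38.101.100.0 - 38.101.100.127) does not contain 38.101.108.127
  38.101.109.0/25 (38.101.109.0 - 38.101.109.127) does not contain 38.101.108.127
  38.117.108.0/23 (38.117.108.0 - 38.117.109.255) does not contain 38.101.108.127
  38.101.120.0/21 (38.101.120.0 - 38.101.127.255) does not contain 38.101.108.127
  38.101.96.0/21 (38.101.96.0 - 38.101.103.255) does not contain 38.101.108.127
  38.101.112.0/20 (38.101.112.0 - 38.101.127.255) does not contain 38.101.108.127
  34.101.96.0/20 (34.101.96.0 - 34.101.111.255) does not contain 38.101.108.127
Longest matching prefix is /16 -> next hop Router U.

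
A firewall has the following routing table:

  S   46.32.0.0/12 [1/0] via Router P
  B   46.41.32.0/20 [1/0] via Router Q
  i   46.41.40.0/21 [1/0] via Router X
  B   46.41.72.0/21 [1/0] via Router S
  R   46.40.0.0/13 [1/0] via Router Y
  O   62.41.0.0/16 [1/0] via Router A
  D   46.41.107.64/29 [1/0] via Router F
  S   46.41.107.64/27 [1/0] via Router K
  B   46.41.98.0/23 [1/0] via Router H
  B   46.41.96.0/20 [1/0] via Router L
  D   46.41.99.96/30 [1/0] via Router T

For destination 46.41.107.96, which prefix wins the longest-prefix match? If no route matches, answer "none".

46.41.96.0/20

Entries matching 46.41.107.96:
  46.32.0.0/12 (46.32.0.0 - 46.47.255.255)
  46.40.0.0/13 (46.40.0.0 - 46.47.255.255)
  46.41.96.0/20 (46.41.96.0 - 46.41.111.255)
Most specific is 46.41.96.0/20.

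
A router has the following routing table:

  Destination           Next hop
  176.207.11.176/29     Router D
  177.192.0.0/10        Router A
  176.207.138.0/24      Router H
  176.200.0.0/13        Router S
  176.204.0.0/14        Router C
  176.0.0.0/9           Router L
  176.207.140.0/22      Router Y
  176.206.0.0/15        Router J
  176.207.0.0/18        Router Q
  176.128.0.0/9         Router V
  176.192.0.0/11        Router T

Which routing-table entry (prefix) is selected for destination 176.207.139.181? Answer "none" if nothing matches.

Entries matching 176.207.139.181:
  176.128.0.0/9 (176.128.0.0 - 176.255.255.255)
  176.192.0.0/11 (176.192.0.0 - 176.223.255.255)
  176.200.0.0/13 (176.200.0.0 - 176.207.255.255)
  176.204.0.0/14 (176.204.0.0 - 176.207.255.255)
  176.206.0.0/15 (176.206.0.0 - 176.207.255.255)
Most specific is 176.206.0.0/15.

176.206.0.0/15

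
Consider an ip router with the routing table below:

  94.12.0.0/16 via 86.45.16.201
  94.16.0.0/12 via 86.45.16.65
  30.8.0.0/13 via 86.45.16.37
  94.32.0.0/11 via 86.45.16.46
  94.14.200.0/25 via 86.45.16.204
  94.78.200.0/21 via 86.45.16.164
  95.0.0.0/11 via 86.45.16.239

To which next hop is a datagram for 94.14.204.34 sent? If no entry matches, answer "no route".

no route

No entry's prefix contains 94.14.204.34; there is no default route.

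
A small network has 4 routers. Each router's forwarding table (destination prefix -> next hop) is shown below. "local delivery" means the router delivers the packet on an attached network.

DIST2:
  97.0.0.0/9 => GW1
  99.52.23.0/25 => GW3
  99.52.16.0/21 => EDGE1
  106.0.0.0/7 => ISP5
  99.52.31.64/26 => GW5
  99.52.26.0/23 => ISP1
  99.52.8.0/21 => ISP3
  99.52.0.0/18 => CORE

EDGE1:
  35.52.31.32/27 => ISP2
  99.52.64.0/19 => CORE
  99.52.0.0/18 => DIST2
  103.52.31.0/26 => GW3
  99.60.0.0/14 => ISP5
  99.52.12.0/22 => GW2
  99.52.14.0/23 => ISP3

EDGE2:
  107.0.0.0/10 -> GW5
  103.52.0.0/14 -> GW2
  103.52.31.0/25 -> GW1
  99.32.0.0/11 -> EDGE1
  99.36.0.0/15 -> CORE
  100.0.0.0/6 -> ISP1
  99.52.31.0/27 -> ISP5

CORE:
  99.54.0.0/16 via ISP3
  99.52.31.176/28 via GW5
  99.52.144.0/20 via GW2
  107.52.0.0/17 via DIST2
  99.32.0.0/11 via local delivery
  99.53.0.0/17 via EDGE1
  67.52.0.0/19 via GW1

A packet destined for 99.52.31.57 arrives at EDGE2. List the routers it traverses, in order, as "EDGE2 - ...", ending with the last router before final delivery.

At EDGE2: longest match for 99.52.31.57 is 99.32.0.0/11 -> EDGE1
At EDGE1: longest match for 99.52.31.57 is 99.52.0.0/18 -> DIST2
At DIST2: longest match for 99.52.31.57 is 99.52.0.0/18 -> CORE
At CORE: longest match for 99.52.31.57 is 99.32.0.0/11 -> local delivery

EDGE2 - EDGE1 - DIST2 - CORE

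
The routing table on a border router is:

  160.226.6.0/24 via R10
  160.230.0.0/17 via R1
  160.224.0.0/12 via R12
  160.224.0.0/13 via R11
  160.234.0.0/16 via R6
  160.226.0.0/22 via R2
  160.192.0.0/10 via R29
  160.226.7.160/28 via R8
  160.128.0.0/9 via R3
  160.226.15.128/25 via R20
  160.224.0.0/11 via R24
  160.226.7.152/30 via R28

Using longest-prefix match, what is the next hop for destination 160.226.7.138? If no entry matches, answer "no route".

R11

Routes whose prefix contains 160.226.7.138:
  160.128.0.0/9 (160.128.0.0 - 160.255.255.255) -> R3
  160.192.0.0/10 (160.192.0.0 - 160.255.255.255) -> R29
  160.224.0.0/11 (160.224.0.0 - 160.255.255.255) -> R24
  160.224.0.0/12 (160.224.0.0 - 160.239.255.255) -> R12
  160.224.0.0/13 (160.224.0.0 - 160.231.255.255) -> R11
More-specific entries that do NOT match:
  160.226.7.152/30 (160.226.7.152 - 160.226.7.155) does not contain 160.226.7.138
  160.226.7.160/28 (160.226.7.160 - 160.226.7.175) does not contain 160.226.7.138
  160.226.15.128/25 (160.226.15.128 - 160.226.15.255) does not contain 160.226.7.138
  160.226.6.0/24 (160.226.6.0 - 160.226.6.255) does not contain 160.226.7.138
  160.226.0.0/22 (160.226.0.0 - 160.226.3.255) does not contain 160.226.7.138
  160.230.0.0/17 (160.230.0.0 - 160.230.127.255) does not contain 160.226.7.138
  160.234.0.0/16 (160.234.0.0 - 160.234.255.255) does not contain 160.226.7.138
Longest matching prefix is /13 -> next hop R11.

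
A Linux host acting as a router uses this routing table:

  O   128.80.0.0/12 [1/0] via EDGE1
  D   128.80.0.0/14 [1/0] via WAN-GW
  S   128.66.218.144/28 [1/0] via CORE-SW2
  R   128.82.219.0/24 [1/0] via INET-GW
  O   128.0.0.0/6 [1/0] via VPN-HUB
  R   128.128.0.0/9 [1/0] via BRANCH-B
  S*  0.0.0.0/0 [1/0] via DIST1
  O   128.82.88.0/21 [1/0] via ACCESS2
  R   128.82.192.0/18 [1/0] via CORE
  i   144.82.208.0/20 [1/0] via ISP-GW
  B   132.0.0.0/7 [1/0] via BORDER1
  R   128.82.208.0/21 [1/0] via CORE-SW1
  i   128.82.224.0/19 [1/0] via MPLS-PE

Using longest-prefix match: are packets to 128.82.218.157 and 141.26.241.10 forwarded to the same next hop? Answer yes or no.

no

128.82.218.157: longest match 128.82.192.0/18 -> CORE
141.26.241.10: longest match 0.0.0.0/0 -> DIST1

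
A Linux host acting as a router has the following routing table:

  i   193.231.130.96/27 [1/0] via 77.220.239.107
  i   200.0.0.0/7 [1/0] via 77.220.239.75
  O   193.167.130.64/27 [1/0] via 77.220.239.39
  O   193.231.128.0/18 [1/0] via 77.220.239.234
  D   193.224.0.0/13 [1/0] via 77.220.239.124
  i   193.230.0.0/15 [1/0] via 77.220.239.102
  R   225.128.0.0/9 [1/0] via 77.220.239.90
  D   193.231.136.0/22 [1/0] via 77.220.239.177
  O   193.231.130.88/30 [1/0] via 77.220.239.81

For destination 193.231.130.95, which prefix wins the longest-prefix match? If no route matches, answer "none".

193.231.128.0/18

Entries matching 193.231.130.95:
  193.224.0.0/13 (193.224.0.0 - 193.231.255.255)
  193.230.0.0/15 (193.230.0.0 - 193.231.255.255)
  193.231.128.0/18 (193.231.128.0 - 193.231.191.255)
Most specific is 193.231.128.0/18.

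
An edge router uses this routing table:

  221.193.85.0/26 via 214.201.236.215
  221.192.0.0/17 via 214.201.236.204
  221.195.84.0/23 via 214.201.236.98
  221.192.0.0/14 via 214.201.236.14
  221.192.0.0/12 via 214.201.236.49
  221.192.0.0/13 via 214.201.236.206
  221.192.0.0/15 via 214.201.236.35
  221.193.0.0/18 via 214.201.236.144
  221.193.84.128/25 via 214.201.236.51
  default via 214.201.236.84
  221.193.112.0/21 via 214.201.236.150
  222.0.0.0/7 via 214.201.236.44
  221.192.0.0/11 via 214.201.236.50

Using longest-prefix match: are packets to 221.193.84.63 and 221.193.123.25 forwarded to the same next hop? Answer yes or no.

yes

221.193.84.63: longest match 221.192.0.0/15 -> 214.201.236.35
221.193.123.25: longest match 221.192.0.0/15 -> 214.201.236.35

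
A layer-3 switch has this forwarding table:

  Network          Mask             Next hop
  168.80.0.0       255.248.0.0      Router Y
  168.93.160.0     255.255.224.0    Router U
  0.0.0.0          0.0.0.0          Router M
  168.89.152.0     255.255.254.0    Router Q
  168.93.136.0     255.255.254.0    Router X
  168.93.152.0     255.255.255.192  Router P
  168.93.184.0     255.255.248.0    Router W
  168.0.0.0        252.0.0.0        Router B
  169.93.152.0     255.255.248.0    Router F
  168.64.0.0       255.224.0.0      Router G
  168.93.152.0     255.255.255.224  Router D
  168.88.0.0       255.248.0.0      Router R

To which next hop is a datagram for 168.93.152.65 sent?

Router R

Routes whose prefix contains 168.93.152.65:
  0.0.0.0/0 (default, matches everything) -> Router M
  168.0.0.0/6 (168.0.0.0 - 171.255.255.255) -> Router B
  168.64.0.0/11 (168.64.0.0 - 168.95.255.255) -> Router G
  168.88.0.0/13 (168.88.0.0 - 168.95.255.255) -> Router R
More-specific entries that do NOT match:
  168.93.152.0/27 (168.93.152.0 - 168.93.152.31) does not contain 168.93.152.65
  168.93.152.0/26 (168.93.152.0 - 168.93.152.63) does not contain 168.93.152.65
  168.89.152.0/23 (168.89.152.0 - 168.89.153.255) does not contain 168.93.152.65
  168.93.136.0/23 (168.93.136.0 - 168.93.137.255) does not contain 168.93.152.65
  168.93.184.0/21 (168.93.184.0 - 168.93.191.255) does not contain 168.93.152.65
  169.93.152.0/21 (169.93.152.0 - 169.93.159.255) does not contain 168.93.152.65
  168.93.160.0/19 (168.93.160.0 - 168.93.191.255) does not contain 168.93.152.65
Longest matching prefix is /13 -> next hop Router R.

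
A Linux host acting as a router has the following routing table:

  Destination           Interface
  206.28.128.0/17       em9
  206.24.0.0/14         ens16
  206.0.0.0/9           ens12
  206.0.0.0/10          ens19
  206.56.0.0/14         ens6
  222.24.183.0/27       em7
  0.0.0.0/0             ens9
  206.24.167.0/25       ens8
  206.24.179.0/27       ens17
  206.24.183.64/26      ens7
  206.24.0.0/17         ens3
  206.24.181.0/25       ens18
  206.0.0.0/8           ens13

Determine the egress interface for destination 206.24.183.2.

Routes whose prefix contains 206.24.183.2:
  0.0.0.0/0 (default, matches everything) -> ens9
  206.0.0.0/8 (206.0.0.0 - 206.255.255.255) -> ens13
  206.0.0.0/9 (206.0.0.0 - 206.127.255.255) -> ens12
  206.0.0.0/10 (206.0.0.0 - 206.63.255.255) -> ens19
  206.24.0.0/14 (206.24.0.0 - 206.27.255.255) -> ens16
More-specific entries that do NOT match:
  222.24.183.0/27 (222.24.183.0 - 222.24.183.31) does not contain 206.24.183.2
  206.24.179.0/27 (206.24.179.0 - 206.24.179.31) does not contain 206.24.183.2
  206.24.183.64/26 (206.24.183.64 - 206.24.183.127) does not contain 206.24.183.2
  206.24.167.0/25 (206.24.167.0 - 206.24.167.127) does not contain 206.24.183.2
  206.24.181.0/25 (206.24.181.0 - 206.24.181.127) does not contain 206.24.183.2
  206.28.128.0/17 (206.28.128.0 - 206.28.255.255) does not contain 206.24.183.2
  206.24.0.0/17 (206.24.0.0 - 206.24.127.255) does not contain 206.24.183.2
Longest matching prefix is /14 -> interface ens16.

ens16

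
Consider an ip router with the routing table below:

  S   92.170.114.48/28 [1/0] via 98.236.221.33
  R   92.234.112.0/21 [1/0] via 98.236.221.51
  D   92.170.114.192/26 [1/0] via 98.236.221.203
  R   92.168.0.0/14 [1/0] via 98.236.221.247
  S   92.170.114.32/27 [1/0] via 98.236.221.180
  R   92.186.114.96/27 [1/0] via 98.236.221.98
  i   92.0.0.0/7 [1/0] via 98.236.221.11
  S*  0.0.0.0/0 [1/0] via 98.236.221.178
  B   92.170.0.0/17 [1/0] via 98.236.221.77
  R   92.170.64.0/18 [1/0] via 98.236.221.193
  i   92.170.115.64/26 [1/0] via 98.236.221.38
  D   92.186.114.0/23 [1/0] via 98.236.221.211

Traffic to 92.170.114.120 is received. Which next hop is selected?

Routes whose prefix contains 92.170.114.120:
  0.0.0.0/0 (default, matches everything) -> 98.236.221.178
  92.0.0.0/7 (92.0.0.0 - 93.255.255.255) -> 98.236.221.11
  92.168.0.0/14 (92.168.0.0 - 92.171.255.255) -> 98.236.221.247
  92.170.0.0/17 (92.170.0.0 - 92.170.127.255) -> 98.236.221.77
  92.170.64.0/18 (92.170.64.0 - 92.170.127.255) -> 98.236.221.193
More-specific entries that do NOT match:
  92.170.114.48/28 (92.170.114.48 - 92.170.114.63) does not contain 92.170.114.120
  92.170.114.32/27 (92.170.114.32 - 92.170.114.63) does not contain 92.170.114.120
  92.186.114.96/27 (92.186.114.96 - 92.186.114.127) does not contain 92.170.114.120
  92.170.114.192/26 (92.170.114.192 - 92.170.114.255) does not contain 92.170.114.120
  92.170.115.64/26 (92.170.115.64 - 92.170.115.127) does not contain 92.170.114.120
  92.186.114.0/23 (92.186.114.0 - 92.186.115.255) does not contain 92.170.114.120
  92.234.112.0/21 (92.234.112.0 - 92.234.119.255) does not contain 92.170.114.120
Longest matching prefix is /18 -> next hop 98.236.221.193.

98.236.221.193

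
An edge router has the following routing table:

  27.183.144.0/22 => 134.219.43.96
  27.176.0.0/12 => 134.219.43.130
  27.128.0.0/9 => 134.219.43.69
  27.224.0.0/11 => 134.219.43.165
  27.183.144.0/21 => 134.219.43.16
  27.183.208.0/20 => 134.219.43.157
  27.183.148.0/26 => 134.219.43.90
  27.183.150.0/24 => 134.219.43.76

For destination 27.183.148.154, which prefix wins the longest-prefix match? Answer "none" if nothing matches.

Entries matching 27.183.148.154:
  27.128.0.0/9 (27.128.0.0 - 27.255.255.255)
  27.176.0.0/12 (27.176.0.0 - 27.191.255.255)
  27.183.144.0/21 (27.183.144.0 - 27.183.151.255)
Most specific is 27.183.144.0/21.

27.183.144.0/21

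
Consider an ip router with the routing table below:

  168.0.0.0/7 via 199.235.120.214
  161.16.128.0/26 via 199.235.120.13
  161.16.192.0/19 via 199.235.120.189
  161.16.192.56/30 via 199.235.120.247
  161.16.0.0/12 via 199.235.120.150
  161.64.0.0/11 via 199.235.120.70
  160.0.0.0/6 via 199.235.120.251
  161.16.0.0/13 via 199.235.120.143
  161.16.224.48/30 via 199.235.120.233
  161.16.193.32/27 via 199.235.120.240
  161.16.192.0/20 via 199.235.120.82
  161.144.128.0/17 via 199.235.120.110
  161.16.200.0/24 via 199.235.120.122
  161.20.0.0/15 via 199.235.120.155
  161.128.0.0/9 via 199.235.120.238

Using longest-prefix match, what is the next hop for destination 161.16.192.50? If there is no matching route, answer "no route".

Routes whose prefix contains 161.16.192.50:
  160.0.0.0/6 (160.0.0.0 - 163.255.255.255) -> 199.235.120.251
  161.16.0.0/12 (161.16.0.0 - 161.31.255.255) -> 199.235.120.150
  161.16.0.0/13 (161.16.0.0 - 161.23.255.255) -> 199.235.120.143
  161.16.192.0/19 (161.16.192.0 - 161.16.223.255) -> 199.235.120.189
  161.16.192.0/20 (161.16.192.0 - 161.16.207.255) -> 199.235.120.82
More-specific entries that do NOT match:
  161.16.192.56/30 (161.16.192.56 - 161.16.192.59) does not contain 161.16.192.50
  161.16.224.48/30 (161.16.224.48 - 161.16.224.51) does not contain 161.16.192.50
  161.16.193.32/27 (161.16.193.32 - 161.16.193.63) does not contain 161.16.192.50
  161.16.128.0/26 (161.16.128.0 - 161.16.128.63) does not contain 161.16.192.50
  161.16.200.0/24 (161.16.200.0 - 161.16.200.255) does not contain 161.16.192.50
Longest matching prefix is /20 -> next hop 199.235.120.82.

199.235.120.82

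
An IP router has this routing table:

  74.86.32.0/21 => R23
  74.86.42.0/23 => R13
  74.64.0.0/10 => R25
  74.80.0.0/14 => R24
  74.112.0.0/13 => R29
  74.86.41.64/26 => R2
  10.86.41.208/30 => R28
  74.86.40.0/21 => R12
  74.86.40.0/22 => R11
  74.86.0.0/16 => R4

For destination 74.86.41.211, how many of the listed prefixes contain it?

Prefixes containing 74.86.41.211:
  74.64.0.0/10 (74.64.0.0 - 74.127.255.255)
  74.86.0.0/16 (74.86.0.0 - 74.86.255.255)
  74.86.40.0/21 (74.86.40.0 - 74.86.47.255)
  74.86.40.0/22 (74.86.40.0 - 74.86.43.255)
Total matching entries: 4.

4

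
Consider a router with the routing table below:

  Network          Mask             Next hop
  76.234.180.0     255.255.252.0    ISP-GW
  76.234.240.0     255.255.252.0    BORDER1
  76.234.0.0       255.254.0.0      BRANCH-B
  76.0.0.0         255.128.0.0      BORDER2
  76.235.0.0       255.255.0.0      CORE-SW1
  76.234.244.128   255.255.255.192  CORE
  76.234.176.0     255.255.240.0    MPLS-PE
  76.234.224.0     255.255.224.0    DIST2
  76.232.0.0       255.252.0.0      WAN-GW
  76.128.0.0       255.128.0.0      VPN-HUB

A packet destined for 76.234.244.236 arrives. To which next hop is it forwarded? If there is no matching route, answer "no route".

Routes whose prefix contains 76.234.244.236:
  76.128.0.0/9 (76.128.0.0 - 76.255.255.255) -> VPN-HUB
  76.232.0.0/14 (76.232.0.0 - 76.235.255.255) -> WAN-GW
  76.234.0.0/15 (76.234.0.0 - 76.235.255.255) -> BRANCH-B
  76.234.224.0/19 (76.234.224.0 - 76.234.255.255) -> DIST2
More-specific entries that do NOT match:
  76.234.244.128/26 (76.234.244.128 - 76.234.244.191) does not contain 76.234.244.236
  76.234.180.0/22 (76.234.180.0 - 76.234.183.255) does not contain 76.234.244.236
  76.234.240.0/22 (76.234.240.0 - 76.234.243.255) does not contain 76.234.244.236
  76.234.176.0/20 (76.234.176.0 - 76.234.191.255) does not contain 76.234.244.236
Longest matching prefix is /19 -> next hop DIST2.

DIST2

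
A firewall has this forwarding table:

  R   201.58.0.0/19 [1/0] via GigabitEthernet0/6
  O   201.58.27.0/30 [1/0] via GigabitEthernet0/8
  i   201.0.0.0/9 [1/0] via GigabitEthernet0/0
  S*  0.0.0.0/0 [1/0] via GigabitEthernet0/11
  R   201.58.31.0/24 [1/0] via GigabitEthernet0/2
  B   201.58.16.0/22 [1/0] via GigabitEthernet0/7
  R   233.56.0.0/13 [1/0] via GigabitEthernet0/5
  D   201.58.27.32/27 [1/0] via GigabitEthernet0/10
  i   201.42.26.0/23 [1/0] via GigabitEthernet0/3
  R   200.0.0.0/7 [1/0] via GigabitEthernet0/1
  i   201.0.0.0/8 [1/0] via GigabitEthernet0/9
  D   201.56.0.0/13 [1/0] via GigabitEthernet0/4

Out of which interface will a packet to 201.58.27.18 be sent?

Routes whose prefix contains 201.58.27.18:
  0.0.0.0/0 (default, matches everything) -> GigabitEthernet0/11
  200.0.0.0/7 (200.0.0.0 - 201.255.255.255) -> GigabitEthernet0/1
  201.0.0.0/8 (201.0.0.0 - 201.255.255.255) -> GigabitEthernet0/9
  201.0.0.0/9 (201.0.0.0 - 201.127.255.255) -> GigabitEthernet0/0
  201.56.0.0/13 (201.56.0.0 - 201.63.255.255) -> GigabitEthernet0/4
  201.58.0.0/19 (201.58.0.0 - 201.58.31.255) -> GigabitEthernet0/6
More-specific entries that do NOT match:
  201.58.27.0/30 (201.58.27.0 - 201.58.27.3) does not contain 201.58.27.18
  201.58.27.32/27 (201.58.27.32 - 201.58.27.63) does not contain 201.58.27.18
  201.58.31.0/24 (201.58.31.0 - 201.58.31.255) does not contain 201.58.27.18
  201.42.26.0/23 (201.42.26.0 - 201.42.27.255) does not contain 201.58.27.18
  201.58.16.0/22 (201.58.16.0 - 201.58.19.255) does not contain 201.58.27.18
Longest matching prefix is /19 -> interface GigabitEthernet0/6.

GigabitEthernet0/6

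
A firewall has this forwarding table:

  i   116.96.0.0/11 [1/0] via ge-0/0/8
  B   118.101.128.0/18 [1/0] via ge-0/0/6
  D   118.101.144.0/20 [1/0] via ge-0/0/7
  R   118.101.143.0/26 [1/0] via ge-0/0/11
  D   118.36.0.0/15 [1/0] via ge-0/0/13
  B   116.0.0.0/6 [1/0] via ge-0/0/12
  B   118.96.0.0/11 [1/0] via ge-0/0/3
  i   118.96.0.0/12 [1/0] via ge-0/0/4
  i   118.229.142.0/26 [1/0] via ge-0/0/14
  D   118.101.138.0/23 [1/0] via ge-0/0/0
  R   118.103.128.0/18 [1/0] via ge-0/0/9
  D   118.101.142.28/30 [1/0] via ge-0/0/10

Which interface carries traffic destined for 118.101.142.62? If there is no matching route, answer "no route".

ge-0/0/6

Routes whose prefix contains 118.101.142.62:
  116.0.0.0/6 (116.0.0.0 - 119.255.255.255) -> ge-0/0/12
  118.96.0.0/11 (118.96.0.0 - 118.127.255.255) -> ge-0/0/3
  118.96.0.0/12 (118.96.0.0 - 118.111.255.255) -> ge-0/0/4
  118.101.128.0/18 (118.101.128.0 - 118.101.191.255) -> ge-0/0/6
More-specific entries that do NOT match:
  118.101.142.28/30 (118.101.142.28 - 118.101.142.31) does not contain 118.101.142.62
  118.101.143.0/26 (118.101.143.0 - 118.101.143.63) does not contain 118.101.142.62
  118.229.142.0/26 (118.229.142.0 - 118.229.142.63) does not contain 118.101.142.62
  118.101.138.0/23 (118.101.138.0 - 118.101.139.255) does not contain 118.101.142.62
  118.101.144.0/20 (118.101.144.0 - 118.101.159.255) does not contain 118.101.142.62
Longest matching prefix is /18 -> interface ge-0/0/6.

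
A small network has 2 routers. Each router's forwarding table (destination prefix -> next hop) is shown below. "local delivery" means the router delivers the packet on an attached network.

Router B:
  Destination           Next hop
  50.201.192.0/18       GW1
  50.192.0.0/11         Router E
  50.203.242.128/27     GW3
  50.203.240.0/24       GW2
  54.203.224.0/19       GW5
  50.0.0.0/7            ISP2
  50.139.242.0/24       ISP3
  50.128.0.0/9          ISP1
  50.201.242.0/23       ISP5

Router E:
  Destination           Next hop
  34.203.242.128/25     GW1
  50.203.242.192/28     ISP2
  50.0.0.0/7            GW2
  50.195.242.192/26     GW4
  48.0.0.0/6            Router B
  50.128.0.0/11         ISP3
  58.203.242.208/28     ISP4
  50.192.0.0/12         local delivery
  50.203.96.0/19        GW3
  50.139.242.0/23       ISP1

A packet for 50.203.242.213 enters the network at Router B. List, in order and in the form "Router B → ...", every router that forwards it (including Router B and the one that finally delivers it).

At Router B: longest match for 50.203.242.213 is 50.192.0.0/11 -> Router E
At Router E: longest match for 50.203.242.213 is 50.192.0.0/12 -> local delivery

Router B → Router E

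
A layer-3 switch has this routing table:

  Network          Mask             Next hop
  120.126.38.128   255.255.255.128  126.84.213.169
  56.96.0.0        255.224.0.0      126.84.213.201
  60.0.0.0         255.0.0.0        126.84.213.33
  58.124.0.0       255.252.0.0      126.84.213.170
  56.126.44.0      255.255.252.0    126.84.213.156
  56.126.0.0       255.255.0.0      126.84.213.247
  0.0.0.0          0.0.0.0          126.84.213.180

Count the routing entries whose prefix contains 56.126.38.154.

3

Prefixes containing 56.126.38.154:
  0.0.0.0/0 (default, matches everything)
  56.96.0.0/11 (56.96.0.0 - 56.127.255.255)
  56.126.0.0/16 (56.126.0.0 - 56.126.255.255)
Total matching entries: 3.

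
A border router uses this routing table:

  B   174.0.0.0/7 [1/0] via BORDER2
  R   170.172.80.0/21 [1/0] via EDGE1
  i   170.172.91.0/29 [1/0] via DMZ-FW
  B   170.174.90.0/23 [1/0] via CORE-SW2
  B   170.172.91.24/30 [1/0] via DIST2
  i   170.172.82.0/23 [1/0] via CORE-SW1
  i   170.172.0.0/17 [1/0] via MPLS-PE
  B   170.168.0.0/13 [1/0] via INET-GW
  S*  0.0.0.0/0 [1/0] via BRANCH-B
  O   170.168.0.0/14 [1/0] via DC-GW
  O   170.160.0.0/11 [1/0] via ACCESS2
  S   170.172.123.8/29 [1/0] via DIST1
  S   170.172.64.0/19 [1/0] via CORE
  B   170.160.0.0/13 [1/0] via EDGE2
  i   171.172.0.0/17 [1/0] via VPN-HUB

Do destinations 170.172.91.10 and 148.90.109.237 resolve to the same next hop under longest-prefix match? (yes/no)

170.172.91.10: longest match 170.172.64.0/19 -> CORE
148.90.109.237: longest match 0.0.0.0/0 -> BRANCH-B

no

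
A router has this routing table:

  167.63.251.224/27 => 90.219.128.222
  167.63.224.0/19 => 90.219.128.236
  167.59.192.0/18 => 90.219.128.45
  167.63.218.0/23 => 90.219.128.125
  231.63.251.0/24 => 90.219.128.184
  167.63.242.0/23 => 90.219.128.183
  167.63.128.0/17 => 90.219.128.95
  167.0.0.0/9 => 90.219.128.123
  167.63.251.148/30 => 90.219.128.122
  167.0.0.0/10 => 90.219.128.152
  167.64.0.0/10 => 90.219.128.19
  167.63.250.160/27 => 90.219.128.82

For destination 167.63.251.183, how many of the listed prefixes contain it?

4

Prefixes containing 167.63.251.183:
  167.0.0.0/9 (167.0.0.0 - 167.127.255.255)
  167.0.0.0/10 (167.0.0.0 - 167.63.255.255)
  167.63.128.0/17 (167.63.128.0 - 167.63.255.255)
  167.63.224.0/19 (167.63.224.0 - 167.63.255.255)
Total matching entries: 4.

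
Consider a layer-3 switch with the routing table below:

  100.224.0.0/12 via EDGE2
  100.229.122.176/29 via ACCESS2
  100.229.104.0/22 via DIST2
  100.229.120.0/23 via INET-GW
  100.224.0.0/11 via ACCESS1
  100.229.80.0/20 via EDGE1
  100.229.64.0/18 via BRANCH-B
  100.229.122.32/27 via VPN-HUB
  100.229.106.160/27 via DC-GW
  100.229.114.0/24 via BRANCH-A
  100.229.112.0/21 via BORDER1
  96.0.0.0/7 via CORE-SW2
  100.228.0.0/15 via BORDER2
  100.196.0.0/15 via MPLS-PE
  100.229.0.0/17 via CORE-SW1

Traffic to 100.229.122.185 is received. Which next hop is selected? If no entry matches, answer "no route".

Routes whose prefix contains 100.229.122.185:
  100.224.0.0/11 (100.224.0.0 - 100.255.255.255) -> ACCESS1
  100.224.0.0/12 (100.224.0.0 - 100.239.255.255) -> EDGE2
  100.228.0.0/15 (100.228.0.0 - 100.229.255.255) -> BORDER2
  100.229.0.0/17 (100.229.0.0 - 100.229.127.255) -> CORE-SW1
  100.229.64.0/18 (100.229.64.0 - 100.229.127.255) -> BRANCH-B
More-specific entries that do NOT match:
  100.229.122.176/29 (100.229.122.176 - 100.229.122.183) does not contain 100.229.122.185
  100.229.122.32/27 (100.229.122.32 - 100.229.122.63) does not contain 100.229.122.185
  100.229.106.160/27 (100.229.106.160 - 100.229.106.191) does not contain 100.229.122.185
  100.229.114.0/24 (100.229.114.0 - 100.229.114.255) does not contain 100.229.122.185
  100.229.120.0/23 (100.229.120.0 - 100.229.121.255) does not contain 100.229.122.185
  100.229.104.0/22 (100.229.104.0 - 100.229.107.255) does not contain 100.229.122.185
  100.229.112.0/21 (100.229.112.0 - 100.229.119.255) does not contain 100.229.122.185
  100.229.80.0/20 (100.229.80.0 - 100.229.95.255) does not contain 100.229.122.185
Longest matching prefix is /18 -> next hop BRANCH-B.

BRANCH-B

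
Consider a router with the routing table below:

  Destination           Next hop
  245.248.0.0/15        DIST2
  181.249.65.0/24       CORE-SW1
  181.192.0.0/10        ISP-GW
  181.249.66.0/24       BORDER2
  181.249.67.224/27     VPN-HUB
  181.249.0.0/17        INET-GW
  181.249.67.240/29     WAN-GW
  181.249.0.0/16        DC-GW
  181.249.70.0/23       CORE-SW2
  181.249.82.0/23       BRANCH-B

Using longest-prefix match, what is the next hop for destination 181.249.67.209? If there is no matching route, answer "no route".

Routes whose prefix contains 181.249.67.209:
  181.192.0.0/10 (181.192.0.0 - 181.255.255.255) -> ISP-GW
  181.249.0.0/16 (181.249.0.0 - 181.249.255.255) -> DC-GW
  181.249.0.0/17 (181.249.0.0 - 181.249.127.255) -> INET-GW
More-specific entries that do NOT match:
  181.249.67.240/29 (181.249.67.240 - 181.249.67.247) does not contain 181.249.67.209
  181.249.67.224/27 (181.249.67.224 - 181.249.67.255) does not contain 181.249.67.209
  181.249.65.0/24 (181.249.65.0 - 181.249.65.255) does not contain 181.249.67.209
  181.249.66.0/24 (181.249.66.0 - 181.249.66.255) does not contain 181.249.67.209
  181.249.70.0/23 (181.249.70.0 - 181.249.71.255) does not contain 181.249.67.209
  181.249.82.0/23 (181.249.82.0 - 181.249.83.255) does not contain 181.249.67.209
Longest matching prefix is /17 -> next hop INET-GW.

INET-GW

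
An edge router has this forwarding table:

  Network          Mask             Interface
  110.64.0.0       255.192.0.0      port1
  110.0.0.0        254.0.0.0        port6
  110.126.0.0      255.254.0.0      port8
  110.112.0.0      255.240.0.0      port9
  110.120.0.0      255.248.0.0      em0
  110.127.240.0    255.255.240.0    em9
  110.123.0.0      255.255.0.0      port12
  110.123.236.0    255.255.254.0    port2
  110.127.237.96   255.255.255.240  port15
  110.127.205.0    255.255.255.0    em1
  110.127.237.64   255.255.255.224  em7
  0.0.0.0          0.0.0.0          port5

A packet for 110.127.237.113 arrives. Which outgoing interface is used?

Routes whose prefix contains 110.127.237.113:
  0.0.0.0/0 (default, matches everything) -> port5
  110.0.0.0/7 (110.0.0.0 - 111.255.255.255) -> port6
  110.64.0.0/10 (110.64.0.0 - 110.127.255.255) -> port1
  110.112.0.0/12 (110.112.0.0 - 110.127.255.255) -> port9
  110.120.0.0/13 (110.120.0.0 - 110.127.255.255) -> em0
  110.126.0.0/15 (110.126.0.0 - 110.127.255.255) -> port8
More-specific entries that do NOT match:
  110.127.237.96/28 (110.127.237.96 - 110.127.237.111) does not contain 110.127.237.113
  110.127.237.64/27 (110.127.237.64 - 110.127.237.95) does not contain 110.127.237.113
  110.127.205.0/24 (110.127.205.0 - 110.127.205.255) does not contain 110.127.237.113
  110.123.236.0/23 (110.123.236.0 - 110.123.237.255) does not contain 110.127.237.113
  110.127.240.0/20 (110.127.240.0 - 110.127.255.255) does not contain 110.127.237.113
  110.123.0.0/16 (110.123.0.0 - 110.123.255.255) does not contain 110.127.237.113
Longest matching prefix is /15 -> interface port8.

port8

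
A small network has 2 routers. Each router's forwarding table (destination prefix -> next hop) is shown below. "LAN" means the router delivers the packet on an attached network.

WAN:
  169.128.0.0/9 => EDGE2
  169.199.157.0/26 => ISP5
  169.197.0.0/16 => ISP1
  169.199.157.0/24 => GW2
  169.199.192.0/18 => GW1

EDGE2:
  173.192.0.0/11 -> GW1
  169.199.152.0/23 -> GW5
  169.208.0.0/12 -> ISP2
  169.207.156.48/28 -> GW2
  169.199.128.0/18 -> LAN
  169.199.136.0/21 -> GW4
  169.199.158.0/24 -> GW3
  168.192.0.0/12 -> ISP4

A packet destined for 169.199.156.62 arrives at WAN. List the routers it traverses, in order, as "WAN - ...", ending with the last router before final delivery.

WAN - EDGE2

At WAN: longest match for 169.199.156.62 is 169.128.0.0/9 -> EDGE2
At EDGE2: longest match for 169.199.156.62 is 169.199.128.0/18 -> LAN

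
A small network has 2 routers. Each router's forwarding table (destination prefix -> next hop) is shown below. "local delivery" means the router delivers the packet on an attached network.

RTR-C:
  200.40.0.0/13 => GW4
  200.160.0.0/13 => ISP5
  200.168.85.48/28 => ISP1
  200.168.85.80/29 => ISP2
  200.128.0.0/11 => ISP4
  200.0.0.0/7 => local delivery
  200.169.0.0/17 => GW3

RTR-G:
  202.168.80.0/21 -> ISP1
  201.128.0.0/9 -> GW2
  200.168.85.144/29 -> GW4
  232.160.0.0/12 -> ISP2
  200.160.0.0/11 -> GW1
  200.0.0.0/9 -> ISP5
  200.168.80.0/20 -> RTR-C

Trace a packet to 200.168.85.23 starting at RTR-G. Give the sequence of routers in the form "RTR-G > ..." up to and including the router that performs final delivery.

RTR-G > RTR-C

At RTR-G: longest match for 200.168.85.23 is 200.168.80.0/20 -> RTR-C
At RTR-C: longest match for 200.168.85.23 is 200.0.0.0/7 -> local delivery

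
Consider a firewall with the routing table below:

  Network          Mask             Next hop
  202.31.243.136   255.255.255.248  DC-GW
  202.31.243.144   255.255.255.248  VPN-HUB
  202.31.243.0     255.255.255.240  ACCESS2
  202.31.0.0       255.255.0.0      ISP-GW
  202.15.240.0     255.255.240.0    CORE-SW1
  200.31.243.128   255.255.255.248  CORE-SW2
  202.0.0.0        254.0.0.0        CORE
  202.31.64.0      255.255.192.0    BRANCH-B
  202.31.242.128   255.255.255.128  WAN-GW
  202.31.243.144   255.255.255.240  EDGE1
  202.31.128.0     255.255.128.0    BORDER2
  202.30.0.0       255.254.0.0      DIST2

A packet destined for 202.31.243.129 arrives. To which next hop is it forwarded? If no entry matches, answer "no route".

Routes whose prefix contains 202.31.243.129:
  202.0.0.0/7 (202.0.0.0 - 203.255.255.255) -> CORE
  202.30.0.0/15 (202.30.0.0 - 202.31.255.255) -> DIST2
  202.31.0.0/16 (202.31.0.0 - 202.31.255.255) -> ISP-GW
  202.31.128.0/17 (202.31.128.0 - 202.31.255.255) -> BORDER2
More-specific entries that do NOT match:
  202.31.243.136/29 (202.31.243.136 - 202.31.243.143) does not contain 202.31.243.129
  202.31.243.144/29 (202.31.243.144 - 202.31.243.151) does not contain 202.31.243.129
  200.31.243.128/29 (200.31.243.128 - 200.31.243.135) does not contain 202.31.243.129
  202.31.243.0/28 (202.31.243.0 - 202.31.243.15) does not contain 202.31.243.129
  202.31.243.144/28 (202.31.243.144 - 202.31.243.159) does not contain 202.31.243.129
  202.31.242.128/25 (202.31.242.128 - 202.31.242.255) does not contain 202.31.243.129
  202.15.240.0/20 (202.15.240.0 - 202.15.255.255) does not contain 202.31.243.129
  202.31.64.0/18 (202.31.64.0 - 202.31.127.255) does not contain 202.31.243.129
Longest matching prefix is /17 -> next hop BORDER2.

BORDER2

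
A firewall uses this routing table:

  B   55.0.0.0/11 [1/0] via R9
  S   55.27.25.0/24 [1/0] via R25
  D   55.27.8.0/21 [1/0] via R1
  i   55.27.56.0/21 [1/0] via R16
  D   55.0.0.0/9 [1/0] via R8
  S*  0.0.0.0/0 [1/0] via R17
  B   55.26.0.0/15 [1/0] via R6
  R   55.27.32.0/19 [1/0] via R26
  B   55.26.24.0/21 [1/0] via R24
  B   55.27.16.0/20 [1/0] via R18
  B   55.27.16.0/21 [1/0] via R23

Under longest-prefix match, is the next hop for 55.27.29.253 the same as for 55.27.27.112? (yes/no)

55.27.29.253: longest match 55.27.16.0/20 -> R18
55.27.27.112: longest match 55.27.16.0/20 -> R18

yes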